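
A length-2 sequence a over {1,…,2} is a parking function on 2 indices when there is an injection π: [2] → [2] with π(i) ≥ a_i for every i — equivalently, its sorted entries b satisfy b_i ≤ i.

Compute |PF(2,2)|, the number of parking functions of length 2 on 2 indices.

3

Count = (3−2)·3^(2−1) = 1×3 = 3 [KW]
One tuple (2,1) → sorted (1,2): b_i ≤ i ∀i, a PF.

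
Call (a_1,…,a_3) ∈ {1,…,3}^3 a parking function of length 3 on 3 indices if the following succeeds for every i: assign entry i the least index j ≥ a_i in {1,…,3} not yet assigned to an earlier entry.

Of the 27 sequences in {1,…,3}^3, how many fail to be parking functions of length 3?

11

|PF| = (3−3+1)·(3+1)^(3−1) = 1·16 = 16 [KW]
Example (3,1,3) → sorted (1,3,3): b_2=3>2, not a PF.
3^3 − 16 = 27 − 16 = 11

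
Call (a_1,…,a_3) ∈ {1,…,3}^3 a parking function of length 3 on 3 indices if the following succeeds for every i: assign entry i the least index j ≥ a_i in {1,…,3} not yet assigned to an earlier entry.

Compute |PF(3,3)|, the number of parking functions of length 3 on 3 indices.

Count = 1·4^2 = 1·16 = 16 (Pollak)
One tuple (2,1,3) → sorted (1,2,3): b_i ≤ i ∀i, a PF.

16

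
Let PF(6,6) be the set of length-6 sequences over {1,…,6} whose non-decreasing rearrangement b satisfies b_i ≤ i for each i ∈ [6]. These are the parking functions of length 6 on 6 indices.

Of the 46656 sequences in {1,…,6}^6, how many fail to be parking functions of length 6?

29849

#PF = (6−6+1)·(6+1)^(6−1) = 1×16807 = 16807 [KW]
Check (3,5,3,6,6,6) → sorted (3,3,5,6,6,6): b_1=3>1, not a PF.
So 46656 − 16807 = 29849 fail.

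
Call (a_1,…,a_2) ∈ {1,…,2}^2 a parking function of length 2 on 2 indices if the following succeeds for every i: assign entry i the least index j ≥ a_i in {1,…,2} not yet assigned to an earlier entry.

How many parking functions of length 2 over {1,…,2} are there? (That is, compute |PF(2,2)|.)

#PF = (2−2+1)·(2+1)^(2−1) = 1×3 = 3 (Pollak)
E.g. (1,2) → sorted (1,2): b_i ≤ i ∀i, a PF.

3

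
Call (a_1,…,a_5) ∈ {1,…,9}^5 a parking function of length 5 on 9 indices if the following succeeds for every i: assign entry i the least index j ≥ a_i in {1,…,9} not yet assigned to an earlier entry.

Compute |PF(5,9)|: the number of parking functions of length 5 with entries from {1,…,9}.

|PF(5,9)| = (9+1−5)·(9+1)^{5−1} = 5·10000 = 50000 (Konheim–Weiss)
Example (3,4,1,9,8) → sorted (1,3,4,8,9): b_i ≤ 4+i ∀i, a PF.

50000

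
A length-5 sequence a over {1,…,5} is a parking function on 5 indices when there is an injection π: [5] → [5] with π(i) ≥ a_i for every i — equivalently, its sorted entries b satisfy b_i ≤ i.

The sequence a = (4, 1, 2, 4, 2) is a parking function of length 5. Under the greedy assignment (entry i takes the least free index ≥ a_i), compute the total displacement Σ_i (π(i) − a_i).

Σπ = 15 ({1..5} each once); Σa = 4+1+2+4+2 = 13; disp = 15−13 = 2.

2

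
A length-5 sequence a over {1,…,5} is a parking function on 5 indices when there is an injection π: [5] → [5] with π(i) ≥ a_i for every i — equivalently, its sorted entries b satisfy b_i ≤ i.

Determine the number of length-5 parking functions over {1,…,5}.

1296

|PF(5,5)| = 1·6^4 = 1·1296 = 1296 (Konheim–Weiss)
Example (1,5,4,2,1) → sorted (1,1,2,4,5): b_i ≤ i ∀i, a PF.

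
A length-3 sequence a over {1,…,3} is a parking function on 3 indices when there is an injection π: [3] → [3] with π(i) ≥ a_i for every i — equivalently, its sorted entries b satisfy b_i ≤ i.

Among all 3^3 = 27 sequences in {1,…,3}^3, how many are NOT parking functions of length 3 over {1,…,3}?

11

|PF| = (3−3+1)·(3+1)^(3−1) = 1·16 = 16 (Konheim–Weiss)
Example (3,2,2) → sorted (2,2,3): b_1=2>1, not a PF.
3^3 − 16 = 27 − 16 = 11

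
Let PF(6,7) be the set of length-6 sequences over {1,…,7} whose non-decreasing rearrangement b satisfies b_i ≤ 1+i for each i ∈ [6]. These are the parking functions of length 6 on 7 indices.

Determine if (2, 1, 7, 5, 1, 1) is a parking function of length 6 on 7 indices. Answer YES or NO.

YES

Order a: b = (1, 1, 1, 2, 5, 7).
  b_1=1 ≤ 2
  b_2=1 ≤ 3
  b_3=1 ≤ 4
  b_4=2 ≤ 5
  b_5=5 ≤ 6
  b_6=7 ≤ 7
All bounds hold ⇒ YES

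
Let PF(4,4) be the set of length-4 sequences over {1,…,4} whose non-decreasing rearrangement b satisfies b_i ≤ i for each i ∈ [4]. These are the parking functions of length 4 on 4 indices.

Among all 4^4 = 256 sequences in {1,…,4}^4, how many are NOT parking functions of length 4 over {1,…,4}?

Count = 1·5^3 = 1×125 = 125 (Konheim–Weiss)
Example (3,3,4,2) → sorted (2,3,3,4): b_1=2>1, not a PF.
Total 256; non-PF = 256−125 = 131

131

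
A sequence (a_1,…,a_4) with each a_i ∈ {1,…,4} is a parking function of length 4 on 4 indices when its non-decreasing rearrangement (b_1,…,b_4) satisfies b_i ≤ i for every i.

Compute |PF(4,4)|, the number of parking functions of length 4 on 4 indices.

#PF = (5−4)·5^(4−1) = 1×125 = 125 (Pollak)
Example (3,2,1,4) → sorted (1,2,3,4): b_i ≤ i ∀i, a PF.

125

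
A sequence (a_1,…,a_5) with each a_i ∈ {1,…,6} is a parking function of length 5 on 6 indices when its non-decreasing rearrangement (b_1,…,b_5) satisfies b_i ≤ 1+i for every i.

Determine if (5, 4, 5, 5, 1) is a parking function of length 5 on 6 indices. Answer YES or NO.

NO

Rearranged: b = (1, 4, 5, 5, 5).
  b_1=1 ≤ 2
  b_2=4 > 3
  fails at i=2 ⇒ NO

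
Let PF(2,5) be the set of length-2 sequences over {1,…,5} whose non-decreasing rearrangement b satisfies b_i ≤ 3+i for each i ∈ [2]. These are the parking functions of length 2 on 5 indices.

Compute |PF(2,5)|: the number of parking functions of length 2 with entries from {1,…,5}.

|PF(2,5)| = (5+1−2)·(5+1)^{2−1} = 4 · 6 = 24
Example (2,2) → sorted (2,2): b_i ≤ 3+i ∀i, a PF.

24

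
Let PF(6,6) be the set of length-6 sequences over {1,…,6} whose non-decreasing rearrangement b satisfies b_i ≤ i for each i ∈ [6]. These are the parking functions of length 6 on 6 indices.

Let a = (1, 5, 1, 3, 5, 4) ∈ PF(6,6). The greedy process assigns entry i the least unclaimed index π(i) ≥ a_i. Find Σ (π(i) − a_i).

Σπ(i) = 1+…+6 = 21; Σa = 1+5+1+3+5+4 = 19; disp = 21−19 = 2.

2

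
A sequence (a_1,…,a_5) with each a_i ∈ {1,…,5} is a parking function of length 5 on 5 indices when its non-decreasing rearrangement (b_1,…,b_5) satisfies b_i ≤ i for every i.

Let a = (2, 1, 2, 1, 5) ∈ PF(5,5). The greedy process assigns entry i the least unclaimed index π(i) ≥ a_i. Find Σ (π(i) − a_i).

Σπ = 15 ({1..5} each once); Σa = 2+1+2+1+5 = 11; disp = 15−11 = 4.

4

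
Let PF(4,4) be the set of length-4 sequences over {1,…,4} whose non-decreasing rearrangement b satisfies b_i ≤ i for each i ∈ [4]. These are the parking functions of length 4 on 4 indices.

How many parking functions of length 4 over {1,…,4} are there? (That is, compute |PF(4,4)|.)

125

Count = (4−4+1)·(4+1)^(4−1) = 1·125 = 125 (Pollak)
Check (1,2,2,3) → sorted (1,2,2,3): b_i ≤ i ∀i, a PF.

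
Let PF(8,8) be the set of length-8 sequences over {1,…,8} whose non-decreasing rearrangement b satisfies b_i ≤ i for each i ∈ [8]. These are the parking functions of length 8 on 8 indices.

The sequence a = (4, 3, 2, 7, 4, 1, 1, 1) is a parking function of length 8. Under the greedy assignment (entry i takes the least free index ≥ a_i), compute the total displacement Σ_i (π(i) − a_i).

Σπ = 8·9/2 = 36 (π permutes [8]); Σa = 4+3+2+7+4+1+1+1 = 23; disp = 36−23 = 13.

13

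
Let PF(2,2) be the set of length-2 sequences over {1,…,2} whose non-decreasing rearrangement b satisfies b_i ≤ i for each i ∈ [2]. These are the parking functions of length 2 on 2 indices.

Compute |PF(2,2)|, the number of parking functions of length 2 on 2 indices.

3

|PF| = (2+1−2)·(2+1)^{2−1} = 1×3 = 3
One tuple (1,2) → sorted (1,2): b_i ≤ i ∀i, a PF.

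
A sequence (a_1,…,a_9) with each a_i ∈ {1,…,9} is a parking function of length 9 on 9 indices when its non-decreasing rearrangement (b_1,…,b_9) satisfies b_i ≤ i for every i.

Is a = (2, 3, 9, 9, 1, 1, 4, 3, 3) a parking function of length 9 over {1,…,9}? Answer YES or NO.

NO

Order a: b = (1, 1, 2, 3, 3, 3, 4, 9, 9).
  b_1=1 ≤ 1
  b_2=1 ≤ 2
  b_3=2 ≤ 3
  b_4=3 ≤ 4
  b_5=3 ≤ 5
  b_6=3 ≤ 6
  b_7=4 ≤ 7
  b_8=9 > 8
  fails at i=8 ⇒ NO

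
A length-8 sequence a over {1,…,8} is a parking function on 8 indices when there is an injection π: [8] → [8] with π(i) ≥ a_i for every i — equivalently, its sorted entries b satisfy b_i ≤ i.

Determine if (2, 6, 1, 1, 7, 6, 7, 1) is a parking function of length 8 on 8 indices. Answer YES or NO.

NO

Order a: b = (1, 1, 1, 2, 6, 6, 7, 7).
  b_1=1 ≤ 1
  b_2=1 ≤ 2
  b_3=1 ≤ 3
  b_4=2 ≤ 4
  b_5=6 > 5
  fails at i=5 ⇒ NO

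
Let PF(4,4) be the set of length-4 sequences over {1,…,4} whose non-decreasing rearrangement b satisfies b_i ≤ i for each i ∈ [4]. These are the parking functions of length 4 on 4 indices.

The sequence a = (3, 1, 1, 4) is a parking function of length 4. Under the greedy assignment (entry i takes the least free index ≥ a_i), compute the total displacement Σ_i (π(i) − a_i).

1

Σπ = 4·5/2 = 10 (π permutes [4]); Σa = 3+1+1+4 = 9; disp = 10−9 = 1.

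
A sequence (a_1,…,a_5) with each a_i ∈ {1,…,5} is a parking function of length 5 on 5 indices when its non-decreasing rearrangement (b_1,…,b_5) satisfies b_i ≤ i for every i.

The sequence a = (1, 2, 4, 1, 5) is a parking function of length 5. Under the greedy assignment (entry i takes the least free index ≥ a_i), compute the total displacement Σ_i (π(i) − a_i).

2

Σπ(i) = 1+…+5 = 15; Σa = 1+2+4+1+5 = 13; disp = 15−13 = 2.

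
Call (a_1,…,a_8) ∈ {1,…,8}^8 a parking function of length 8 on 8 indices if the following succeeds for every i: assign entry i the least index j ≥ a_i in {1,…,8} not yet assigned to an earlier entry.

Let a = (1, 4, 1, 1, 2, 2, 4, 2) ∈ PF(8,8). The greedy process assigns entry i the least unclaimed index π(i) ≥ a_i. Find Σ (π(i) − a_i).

19

Σπ = 36 ({1..8} each once); Σa = 1+4+1+1+2+2+4+2 = 17; disp = 36−17 = 19.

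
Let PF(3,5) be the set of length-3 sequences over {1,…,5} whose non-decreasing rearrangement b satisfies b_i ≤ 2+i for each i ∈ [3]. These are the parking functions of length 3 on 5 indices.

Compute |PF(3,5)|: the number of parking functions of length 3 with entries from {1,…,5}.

108

#PF = (6−3)·6^(3−1) = 3×36 = 108 (Konheim–Weiss)
E.g. (3,2,1) → sorted (1,2,3): b_i ≤ 2+i ∀i, a PF.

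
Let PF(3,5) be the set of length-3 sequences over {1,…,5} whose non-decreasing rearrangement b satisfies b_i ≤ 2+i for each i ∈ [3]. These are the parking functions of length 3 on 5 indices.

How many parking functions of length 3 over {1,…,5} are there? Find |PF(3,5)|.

|PF| = (5−3+1)·(5+1)^(3−1) = 3·36 = 108 [KW]
E.g. (3,1,5) → sorted (1,3,5): b_i ≤ 2+i ∀i, a PF.

108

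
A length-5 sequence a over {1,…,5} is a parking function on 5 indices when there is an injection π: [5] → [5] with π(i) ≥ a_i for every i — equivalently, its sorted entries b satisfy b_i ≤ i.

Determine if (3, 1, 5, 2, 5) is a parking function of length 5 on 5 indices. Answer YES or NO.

Sorted: b = (1, 2, 3, 5, 5).
  b_1=1 ≤ 1
  b_2=2 ≤ 2
  b_3=3 ≤ 3
  b_4=5 > 4
  fails at i=4 ⇒ NO

NO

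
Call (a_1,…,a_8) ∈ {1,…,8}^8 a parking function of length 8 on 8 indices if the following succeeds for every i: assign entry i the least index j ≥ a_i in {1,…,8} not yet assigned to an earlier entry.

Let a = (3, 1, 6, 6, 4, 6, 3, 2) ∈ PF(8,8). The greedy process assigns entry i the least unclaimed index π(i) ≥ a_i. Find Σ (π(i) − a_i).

5

Σπ = 36 ({1..8} each once); Σa = 3+1+6+6+4+6+3+2 = 31; disp = 36−31 = 5.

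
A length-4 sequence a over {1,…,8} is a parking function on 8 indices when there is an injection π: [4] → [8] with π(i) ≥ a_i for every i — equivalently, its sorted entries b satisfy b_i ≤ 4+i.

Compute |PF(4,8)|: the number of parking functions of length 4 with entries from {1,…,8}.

3645

Count = (8+1−4)·(8+1)^{4−1} = 5 · 729 = 3645 (Konheim–Weiss)
Check (7,6,5,8) → sorted (5,6,7,8): b_i ≤ 4+i ∀i, a PF.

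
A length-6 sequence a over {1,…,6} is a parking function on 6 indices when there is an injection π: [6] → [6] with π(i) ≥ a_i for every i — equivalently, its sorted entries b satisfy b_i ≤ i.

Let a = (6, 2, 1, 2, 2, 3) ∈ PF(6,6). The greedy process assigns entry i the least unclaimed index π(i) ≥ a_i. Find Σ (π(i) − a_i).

5

Σπ(i) = 1+…+6 = 21; Σa = 6+2+1+2+2+3 = 16; disp = 21−16 = 5.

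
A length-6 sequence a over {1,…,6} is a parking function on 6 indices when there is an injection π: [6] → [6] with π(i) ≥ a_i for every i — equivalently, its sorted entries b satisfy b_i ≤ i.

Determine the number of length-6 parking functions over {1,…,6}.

16807

|PF(6,6)| = 1·7^5 = 1·16807 = 16807 (Pollak)
Check (1,3,6,5,2,2) → sorted (1,2,2,3,5,6): b_i ≤ i ∀i, a PF.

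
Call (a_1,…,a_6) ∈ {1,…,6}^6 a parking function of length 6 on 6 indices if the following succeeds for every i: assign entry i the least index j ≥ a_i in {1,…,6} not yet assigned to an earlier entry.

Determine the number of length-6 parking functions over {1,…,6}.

|PF| = (7−6)·7^(6−1) = 1·16807 = 16807 (Pollak)
Check (4,4,1,6,2,1) → sorted (1,1,2,4,4,6): b_i ≤ i ∀i, a PF.

16807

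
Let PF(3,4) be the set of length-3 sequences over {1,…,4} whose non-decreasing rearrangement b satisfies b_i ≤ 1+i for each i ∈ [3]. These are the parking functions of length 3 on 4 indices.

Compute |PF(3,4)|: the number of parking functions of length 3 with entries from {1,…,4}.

50

|PF(3,4)| = (4+1−3)·(4+1)^{3−1} = 2×25 = 50 (Pollak)
E.g. (4,2,3) → sorted (2,3,4): b_i ≤ 1+i ∀i, a PF.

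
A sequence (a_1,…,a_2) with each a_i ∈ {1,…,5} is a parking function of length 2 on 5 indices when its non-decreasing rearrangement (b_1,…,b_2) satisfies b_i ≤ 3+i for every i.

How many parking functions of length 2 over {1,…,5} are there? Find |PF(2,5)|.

|PF(2,5)| = 4·6^1 = 4·6 = 24 [KW]
Example (1,2) → sorted (1,2): b_i ≤ 3+i ∀i, a PF.

24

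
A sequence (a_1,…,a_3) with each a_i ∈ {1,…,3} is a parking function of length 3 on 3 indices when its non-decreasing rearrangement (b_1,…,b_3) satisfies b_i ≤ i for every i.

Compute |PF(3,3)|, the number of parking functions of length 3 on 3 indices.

16

|PF(3,3)| = (4−3)·4^(3−1) = 1 · 16 = 16 [KW]
Check (1,2,1) → sorted (1,1,2): b_i ≤ i ∀i, a PF.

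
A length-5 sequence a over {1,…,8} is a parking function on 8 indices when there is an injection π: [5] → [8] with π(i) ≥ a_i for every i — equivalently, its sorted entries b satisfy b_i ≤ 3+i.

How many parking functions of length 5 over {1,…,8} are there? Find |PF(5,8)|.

26244

Count = (8−5+1)·(8+1)^(5−1) = 4·6561 = 26244 [KW]
One tuple (3,7,2,3,2) → sorted (2,2,3,3,7): b_i ≤ 3+i ∀i, a PF.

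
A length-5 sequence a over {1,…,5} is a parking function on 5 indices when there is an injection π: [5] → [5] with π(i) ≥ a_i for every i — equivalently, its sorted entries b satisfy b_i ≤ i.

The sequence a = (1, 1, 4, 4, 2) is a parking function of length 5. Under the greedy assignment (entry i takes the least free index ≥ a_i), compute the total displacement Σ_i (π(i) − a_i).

3

Σπ = 15 ({1..5} each once); Σa = 1+1+4+4+2 = 12; disp = 15−12 = 3.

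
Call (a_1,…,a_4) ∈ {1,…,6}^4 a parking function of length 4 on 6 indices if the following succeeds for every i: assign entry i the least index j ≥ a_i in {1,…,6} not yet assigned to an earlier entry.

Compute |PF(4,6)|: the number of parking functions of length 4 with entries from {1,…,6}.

1029

#PF = (7−4)·7^(4−1) = 3 · 343 = 1029 (Konheim–Weiss)
Example (4,3,3,3) → sorted (3,3,3,4): b_i ≤ 2+i ∀i, a PF.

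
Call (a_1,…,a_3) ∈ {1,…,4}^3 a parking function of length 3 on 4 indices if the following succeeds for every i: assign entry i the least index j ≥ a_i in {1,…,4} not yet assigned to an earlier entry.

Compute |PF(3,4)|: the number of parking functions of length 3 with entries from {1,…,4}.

50

Count = (5−3)·5^(3−1) = 2·25 = 50
One tuple (2,2,3) → sorted (2,2,3): b_i ≤ 1+i ∀i, a PF.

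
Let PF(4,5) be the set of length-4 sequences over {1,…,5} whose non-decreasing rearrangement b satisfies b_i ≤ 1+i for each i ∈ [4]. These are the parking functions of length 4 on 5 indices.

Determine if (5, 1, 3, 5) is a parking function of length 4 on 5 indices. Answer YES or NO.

Order a: b = (1, 3, 5, 5).
  b_1=1 ≤ 2
  b_2=3 ≤ 3
  b_3=5 > 4
  fails at i=3 ⇒ NO

NO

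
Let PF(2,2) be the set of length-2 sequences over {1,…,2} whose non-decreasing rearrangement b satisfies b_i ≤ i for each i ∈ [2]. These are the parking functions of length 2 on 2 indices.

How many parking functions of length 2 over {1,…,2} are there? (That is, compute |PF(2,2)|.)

|PF| = (2−2+1)·(2+1)^(2−1) = 1 · 3 = 3 [KW]
E.g. (1,1) → sorted (1,1): b_i ≤ i ∀i, a PF.

3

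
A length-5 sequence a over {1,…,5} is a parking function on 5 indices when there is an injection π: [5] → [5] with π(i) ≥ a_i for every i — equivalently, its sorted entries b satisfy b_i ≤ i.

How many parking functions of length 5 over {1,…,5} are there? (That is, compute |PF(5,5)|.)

1296

|PF| = (6−5)·6^(5−1) = 1 · 1296 = 1296 (Pollak)
Check (2,4,5,3,1) → sorted (1,2,3,4,5): b_i ≤ i ∀i, a PF.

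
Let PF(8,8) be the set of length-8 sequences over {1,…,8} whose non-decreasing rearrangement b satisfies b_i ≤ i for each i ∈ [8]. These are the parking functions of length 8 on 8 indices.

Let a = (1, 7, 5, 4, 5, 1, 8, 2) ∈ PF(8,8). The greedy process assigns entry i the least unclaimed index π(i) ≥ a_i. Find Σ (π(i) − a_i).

3

Σπ = 8·9/2 = 36 (π permutes [8]); Σa = 1+7+5+4+5+1+8+2 = 33; disp = 36−33 = 3.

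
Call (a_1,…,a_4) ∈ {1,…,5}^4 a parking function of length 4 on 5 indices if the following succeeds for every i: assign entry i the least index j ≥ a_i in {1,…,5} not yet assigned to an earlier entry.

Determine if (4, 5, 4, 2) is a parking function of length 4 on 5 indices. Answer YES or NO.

Order a: b = (2, 4, 4, 5).
  b_1=2 ≤ 2
  b_2=4 > 3
  fails at i=2 ⇒ NO

NO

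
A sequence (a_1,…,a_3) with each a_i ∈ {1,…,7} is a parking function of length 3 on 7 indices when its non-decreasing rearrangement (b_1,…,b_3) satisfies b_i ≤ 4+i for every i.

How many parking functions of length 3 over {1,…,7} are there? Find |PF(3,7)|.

Count = (8−3)·8^(3−1) = 5×64 = 320 [KW]
E.g. (2,5,4) → sorted (2,4,5): b_i ≤ 4+i ∀i, a PF.

320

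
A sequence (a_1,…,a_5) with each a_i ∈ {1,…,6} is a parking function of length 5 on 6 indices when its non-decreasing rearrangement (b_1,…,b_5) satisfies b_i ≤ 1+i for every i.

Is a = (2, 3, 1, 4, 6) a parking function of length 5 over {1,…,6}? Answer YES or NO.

YES

Rearranged: b = (1, 2, 3, 4, 6).
  b_1=1 ≤ 2
  b_2=2 ≤ 3
  b_3=3 ≤ 4
  b_4=4 ≤ 5
  b_5=6 ≤ 6
All bounds hold ⇒ YES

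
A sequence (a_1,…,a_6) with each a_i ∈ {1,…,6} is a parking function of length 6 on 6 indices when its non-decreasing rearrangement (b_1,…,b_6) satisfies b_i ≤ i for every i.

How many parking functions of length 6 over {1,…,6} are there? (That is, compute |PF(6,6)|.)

Count = (7−6)·7^(6−1) = 1·16807 = 16807 [KW]
E.g. (2,4,6,4,3,1) → sorted (1,2,3,4,4,6): b_i ≤ i ∀i, a PF.

16807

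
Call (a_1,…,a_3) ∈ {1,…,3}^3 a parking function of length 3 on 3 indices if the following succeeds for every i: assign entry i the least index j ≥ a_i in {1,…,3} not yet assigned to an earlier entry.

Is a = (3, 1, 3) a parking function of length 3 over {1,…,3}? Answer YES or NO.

NO

Sorted: b = (1, 3, 3).
  b_1=1 ≤ 1
  b_2=3 > 2
  fails at i=2 ⇒ NO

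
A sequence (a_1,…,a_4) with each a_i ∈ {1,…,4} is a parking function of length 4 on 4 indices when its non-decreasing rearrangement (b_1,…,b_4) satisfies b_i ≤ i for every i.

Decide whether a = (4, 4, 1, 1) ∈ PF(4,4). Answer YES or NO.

Rearranged: b = (1, 1, 4, 4).
  b_1=1 ≤ 1
  b_2=1 ≤ 2
  b_3=4 > 3
  fails at i=3 ⇒ NO

NO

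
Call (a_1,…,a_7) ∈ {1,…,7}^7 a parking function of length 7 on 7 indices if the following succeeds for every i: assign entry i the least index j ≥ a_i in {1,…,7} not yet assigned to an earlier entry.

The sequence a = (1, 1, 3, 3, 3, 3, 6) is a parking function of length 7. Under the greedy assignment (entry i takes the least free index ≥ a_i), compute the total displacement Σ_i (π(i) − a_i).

8

Σπ = 7·8/2 = 28 (π permutes [7]); Σa = 1+1+3+3+3+3+6 = 20; disp = 28−20 = 8.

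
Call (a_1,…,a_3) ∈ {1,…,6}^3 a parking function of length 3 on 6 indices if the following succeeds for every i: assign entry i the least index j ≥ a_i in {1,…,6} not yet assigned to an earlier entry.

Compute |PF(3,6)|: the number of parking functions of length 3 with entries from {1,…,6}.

196

#PF = (6+1−3)·(6+1)^{3−1} = 4×49 = 196
E.g. (2,2,6) → sorted (2,2,6): b_i ≤ 3+i ∀i, a PF.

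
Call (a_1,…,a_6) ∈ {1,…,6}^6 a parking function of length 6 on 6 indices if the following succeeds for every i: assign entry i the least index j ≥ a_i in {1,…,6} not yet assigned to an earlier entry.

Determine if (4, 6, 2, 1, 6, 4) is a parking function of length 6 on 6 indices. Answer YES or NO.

NO

Rearranged: b = (1, 2, 4, 4, 6, 6).
  b_1=1 ≤ 1
  b_2=2 ≤ 2
  b_3=4 > 3
  fails at i=3 ⇒ NO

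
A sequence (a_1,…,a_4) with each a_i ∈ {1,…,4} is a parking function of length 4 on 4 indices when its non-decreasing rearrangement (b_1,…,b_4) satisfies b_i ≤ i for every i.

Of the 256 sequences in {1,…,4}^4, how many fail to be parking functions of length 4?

Count = 1·5^3 = 1·125 = 125 [KW]
Check (2,4,3,4) → sorted (2,3,4,4): b_1=2>1, not a PF.
So 256 − 125 = 131 fail.

131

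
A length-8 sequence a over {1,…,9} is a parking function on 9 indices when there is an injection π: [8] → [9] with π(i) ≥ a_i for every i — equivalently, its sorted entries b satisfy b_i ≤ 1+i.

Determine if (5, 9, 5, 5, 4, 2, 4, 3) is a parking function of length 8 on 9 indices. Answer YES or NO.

Sorted: b = (2, 3, 4, 4, 5, 5, 5, 9).
  b_1=2 ≤ 2
  b_2=3 ≤ 3
  b_3=4 ≤ 4
  b_4=4 ≤ 5
  b_5=5 ≤ 6
  b_6=5 ≤ 7
  b_7=5 ≤ 8
  b_8=9 ≤ 9
All bounds hold ⇒ YES

YES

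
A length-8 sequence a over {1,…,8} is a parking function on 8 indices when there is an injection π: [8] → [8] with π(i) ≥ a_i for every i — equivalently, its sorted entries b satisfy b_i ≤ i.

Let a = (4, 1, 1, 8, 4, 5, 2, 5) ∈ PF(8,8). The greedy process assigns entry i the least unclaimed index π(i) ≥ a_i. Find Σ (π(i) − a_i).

6

Σπ = 36 ({1..8} each once); Σa = 4+1+1+8+4+5+2+5 = 30; disp = 36−30 = 6.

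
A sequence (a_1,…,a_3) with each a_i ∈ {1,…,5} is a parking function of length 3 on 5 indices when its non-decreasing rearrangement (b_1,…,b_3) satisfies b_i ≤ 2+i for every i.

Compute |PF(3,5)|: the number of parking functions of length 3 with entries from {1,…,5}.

|PF| = 3·6^2 = 3×36 = 108 (Pollak)
Check (3,2,4) → sorted (2,3,4): b_i ≤ 2+i ∀i, a PF.

108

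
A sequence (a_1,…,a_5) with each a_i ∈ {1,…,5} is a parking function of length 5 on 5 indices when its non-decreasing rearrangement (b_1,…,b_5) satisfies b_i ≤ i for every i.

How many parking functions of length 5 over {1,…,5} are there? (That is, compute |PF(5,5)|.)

|PF(5,5)| = (5+1−5)·(5+1)^{5−1} = 1·1296 = 1296 (Konheim–Weiss)
One tuple (1,1,5,3,4) → sorted (1,1,3,4,5): b_i ≤ i ∀i, a PF.

1296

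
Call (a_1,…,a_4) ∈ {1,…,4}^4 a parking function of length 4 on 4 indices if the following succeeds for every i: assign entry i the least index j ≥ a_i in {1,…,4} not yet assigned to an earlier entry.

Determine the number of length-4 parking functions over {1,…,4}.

|PF| = (4−4+1)·(4+1)^(4−1) = 1×125 = 125 [KW]
Example (3,1,2,2) → sorted (1,2,2,3): b_i ≤ i ∀i, a PF.

125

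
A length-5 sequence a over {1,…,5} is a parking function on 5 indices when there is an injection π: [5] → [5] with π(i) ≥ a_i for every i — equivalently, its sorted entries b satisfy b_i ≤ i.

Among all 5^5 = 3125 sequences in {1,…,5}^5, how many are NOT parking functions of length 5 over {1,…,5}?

|PF(5,5)| = (6−5)·6^(5−1) = 1·1296 = 1296 (Konheim–Weiss)
One tuple (2,4,4,4,5) → sorted (2,4,4,4,5): b_1=2>1, not a PF.
So 3125 − 1296 = 1829 fail.

1829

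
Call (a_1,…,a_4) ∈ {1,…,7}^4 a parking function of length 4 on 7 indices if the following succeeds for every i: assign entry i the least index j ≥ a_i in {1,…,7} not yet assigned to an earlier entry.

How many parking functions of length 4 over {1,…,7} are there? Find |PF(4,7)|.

2048

#PF = (7−4+1)·(7+1)^(4−1) = 4·512 = 2048 [KW]
One tuple (6,2,1,4) → sorted (1,2,4,6): b_i ≤ 3+i ∀i, a PF.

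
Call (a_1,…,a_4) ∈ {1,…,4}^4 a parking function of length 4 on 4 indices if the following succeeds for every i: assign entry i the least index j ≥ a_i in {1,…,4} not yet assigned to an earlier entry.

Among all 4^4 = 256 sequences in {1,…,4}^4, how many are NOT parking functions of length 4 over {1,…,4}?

131

#PF = 1·5^3 = 1×125 = 125 (Pollak)
E.g. (4,3,2,4) → sorted (2,3,4,4): b_1=2>1, not a PF.
So 256 − 125 = 131 fail.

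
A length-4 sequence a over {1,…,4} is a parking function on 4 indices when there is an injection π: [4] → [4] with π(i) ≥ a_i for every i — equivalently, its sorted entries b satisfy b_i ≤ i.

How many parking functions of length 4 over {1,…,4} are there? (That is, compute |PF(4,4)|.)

125

|PF| = (4+1−4)·(4+1)^{4−1} = 1·125 = 125 (Pollak)
Example (1,2,3,4) → sorted (1,2,3,4): b_i ≤ i ∀i, a PF.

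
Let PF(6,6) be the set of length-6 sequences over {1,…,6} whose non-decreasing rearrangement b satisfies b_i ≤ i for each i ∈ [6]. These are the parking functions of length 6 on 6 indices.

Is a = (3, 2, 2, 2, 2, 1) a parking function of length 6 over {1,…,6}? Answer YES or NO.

Rearranged: b = (1, 2, 2, 2, 2, 3).
  b_1=1 ≤ 1
  b_2=2 ≤ 2
  b_3=2 ≤ 3
  b_4=2 ≤ 4
  b_5=2 ≤ 5
  b_6=3 ≤ 6
All bounds hold ⇒ YES

YES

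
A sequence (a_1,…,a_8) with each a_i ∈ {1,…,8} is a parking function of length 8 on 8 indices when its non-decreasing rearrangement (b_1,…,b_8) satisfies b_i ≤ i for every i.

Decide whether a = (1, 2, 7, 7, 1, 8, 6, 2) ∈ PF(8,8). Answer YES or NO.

Order a: b = (1, 1, 2, 2, 6, 7, 7, 8).
  b_1=1 ≤ 1
  b_2=1 ≤ 2
  b_3=2 ≤ 3
  b_4=2 ≤ 4
  b_5=6 > 5
  fails at i=5 ⇒ NO

NO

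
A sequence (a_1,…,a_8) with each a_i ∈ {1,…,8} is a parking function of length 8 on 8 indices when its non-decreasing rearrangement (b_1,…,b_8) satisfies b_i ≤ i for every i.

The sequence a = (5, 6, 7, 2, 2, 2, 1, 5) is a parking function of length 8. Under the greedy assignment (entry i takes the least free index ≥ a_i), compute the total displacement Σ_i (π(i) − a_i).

6

Σπ = 36 ({1..8} each once); Σa = 5+6+7+2+2+2+1+5 = 30; disp = 36−30 = 6.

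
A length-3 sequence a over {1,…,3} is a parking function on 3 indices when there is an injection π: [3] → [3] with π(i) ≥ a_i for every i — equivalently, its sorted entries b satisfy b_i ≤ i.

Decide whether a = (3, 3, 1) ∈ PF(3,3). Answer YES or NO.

NO

Sorted: b = (1, 3, 3).
  b_1=1 ≤ 1
  b_2=3 > 2
  fails at i=2 ⇒ NO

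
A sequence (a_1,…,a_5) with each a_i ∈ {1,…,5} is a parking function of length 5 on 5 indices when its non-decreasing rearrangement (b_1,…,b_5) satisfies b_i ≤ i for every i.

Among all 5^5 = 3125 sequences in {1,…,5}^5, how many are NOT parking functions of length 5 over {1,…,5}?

|PF| = (6−5)·6^(5−1) = 1 · 1296 = 1296
Example (2,5,4,2,5) → sorted (2,2,4,5,5): b_1=2>1, not a PF.
Total 3125; non-PF = 3125−1296 = 1829

1829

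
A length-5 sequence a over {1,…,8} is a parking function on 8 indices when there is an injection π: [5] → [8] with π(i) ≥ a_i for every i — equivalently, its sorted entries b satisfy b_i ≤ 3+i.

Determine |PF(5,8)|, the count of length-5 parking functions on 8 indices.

26244

Count = 4·9^4 = 4×6561 = 26244 (Konheim–Weiss)
Example (2,3,3,2,4) → sorted (2,2,3,3,4): b_i ≤ 3+i ∀i, a PF.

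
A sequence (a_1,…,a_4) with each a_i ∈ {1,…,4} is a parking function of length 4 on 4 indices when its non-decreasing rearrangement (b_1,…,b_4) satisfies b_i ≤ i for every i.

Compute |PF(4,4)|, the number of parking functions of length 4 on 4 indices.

125

|PF| = (4+1−4)·(4+1)^{4−1} = 1·125 = 125
Check (2,2,2,1) → sorted (1,2,2,2): b_i ≤ i ∀i, a PF.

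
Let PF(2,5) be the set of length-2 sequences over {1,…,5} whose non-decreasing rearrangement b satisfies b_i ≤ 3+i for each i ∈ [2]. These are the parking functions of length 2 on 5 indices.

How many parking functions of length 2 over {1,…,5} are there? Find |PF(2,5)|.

#PF = 4·6^1 = 4 · 6 = 24 (Pollak)
Example (1,2) → sorted (1,2): b_i ≤ 3+i ∀i, a PF.

24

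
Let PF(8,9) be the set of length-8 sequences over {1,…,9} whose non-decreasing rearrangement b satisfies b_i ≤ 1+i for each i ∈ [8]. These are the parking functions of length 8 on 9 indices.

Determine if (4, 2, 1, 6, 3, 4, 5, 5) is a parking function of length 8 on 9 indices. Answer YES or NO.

YES

Rearranged: b = (1, 2, 3, 4, 4, 5, 5, 6).
  b_1=1 ≤ 2
  b_2=2 ≤ 3
  b_3=3 ≤ 4
  b_4=4 ≤ 5
  b_5=4 ≤ 6
  b_6=5 ≤ 7
  b_7=5 ≤ 8
  b_8=6 ≤ 9
All bounds hold ⇒ YES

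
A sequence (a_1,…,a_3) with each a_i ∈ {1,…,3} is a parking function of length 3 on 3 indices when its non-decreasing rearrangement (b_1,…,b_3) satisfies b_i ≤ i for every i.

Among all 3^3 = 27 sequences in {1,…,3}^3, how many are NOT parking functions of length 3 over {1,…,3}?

#PF = (3−3+1)·(3+1)^(3−1) = 1×16 = 16 [KW]
One tuple (2,3,2) → sorted (2,2,3): b_1=2>1, not a PF.
So 27 − 16 = 11 fail.

11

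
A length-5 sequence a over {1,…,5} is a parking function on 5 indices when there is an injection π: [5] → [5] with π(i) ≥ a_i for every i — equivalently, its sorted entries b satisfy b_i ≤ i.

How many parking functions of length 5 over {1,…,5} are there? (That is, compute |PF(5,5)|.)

#PF = (5−5+1)·(5+1)^(5−1) = 1·1296 = 1296
Example (5,4,1,1,2) → sorted (1,1,2,4,5): b_i ≤ i ∀i, a PF.

1296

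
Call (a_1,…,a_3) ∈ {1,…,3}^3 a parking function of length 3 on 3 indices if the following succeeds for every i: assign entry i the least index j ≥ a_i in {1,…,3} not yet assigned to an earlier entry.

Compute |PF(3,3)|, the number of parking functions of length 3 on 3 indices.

Count = 1·4^2 = 1 · 16 = 16 (Pollak)
Check (1,1,1) → sorted (1,1,1): b_i ≤ i ∀i, a PF.

16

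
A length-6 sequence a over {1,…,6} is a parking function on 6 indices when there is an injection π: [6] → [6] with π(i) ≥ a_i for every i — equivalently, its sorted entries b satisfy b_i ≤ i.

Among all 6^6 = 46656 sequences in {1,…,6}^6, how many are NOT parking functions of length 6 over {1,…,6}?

|PF| = 1·7^5 = 1×16807 = 16807 (Konheim–Weiss)
E.g. (4,4,6,5,3,2) → sorted (2,3,4,4,5,6): b_1=2>1, not a PF.
6^6 − 16807 = 46656 − 16807 = 29849

29849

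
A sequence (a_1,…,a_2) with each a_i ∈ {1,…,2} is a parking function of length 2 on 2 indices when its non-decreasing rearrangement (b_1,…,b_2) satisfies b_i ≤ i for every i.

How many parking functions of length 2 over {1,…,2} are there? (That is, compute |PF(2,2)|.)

#PF = (3−2)·3^(2−1) = 1·3 = 3 [KW]
One tuple (1,2) → sorted (1,2): b_i ≤ i ∀i, a PF.

3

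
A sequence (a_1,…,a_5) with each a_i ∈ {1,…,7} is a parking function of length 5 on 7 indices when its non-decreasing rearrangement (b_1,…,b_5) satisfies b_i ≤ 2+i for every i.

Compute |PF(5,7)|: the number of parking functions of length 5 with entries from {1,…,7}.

12288

#PF = (7+1−5)·(7+1)^{5−1} = 3·4096 = 12288
Check (4,4,2,6,2) → sorted (2,2,4,4,6): b_i ≤ 2+i ∀i, a PF.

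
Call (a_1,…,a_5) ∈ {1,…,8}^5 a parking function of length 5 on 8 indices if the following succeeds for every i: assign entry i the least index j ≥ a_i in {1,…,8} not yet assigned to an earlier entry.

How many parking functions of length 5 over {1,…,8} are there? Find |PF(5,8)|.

|PF(5,8)| = 4·9^4 = 4·6561 = 26244
Example (7,1,8,2,2) → sorted (1,2,2,7,8): b_i ≤ 3+i ∀i, a PF.

26244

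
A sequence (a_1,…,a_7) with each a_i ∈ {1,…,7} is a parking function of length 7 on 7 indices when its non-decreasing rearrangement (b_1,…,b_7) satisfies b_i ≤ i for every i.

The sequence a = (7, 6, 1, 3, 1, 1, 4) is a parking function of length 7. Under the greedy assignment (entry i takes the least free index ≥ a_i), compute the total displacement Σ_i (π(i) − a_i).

5

Σπ = 7·8/2 = 28 (π permutes [7]); Σa = 7+6+1+3+1+1+4 = 23; disp = 28−23 = 5.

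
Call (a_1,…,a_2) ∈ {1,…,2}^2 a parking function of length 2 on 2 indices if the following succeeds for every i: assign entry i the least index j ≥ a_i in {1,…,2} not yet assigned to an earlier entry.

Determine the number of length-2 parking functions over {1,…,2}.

|PF(2,2)| = 1·3^1 = 1 · 3 = 3 (Konheim–Weiss)
One tuple (2,1) → sorted (1,2): b_i ≤ i ∀i, a PF.

3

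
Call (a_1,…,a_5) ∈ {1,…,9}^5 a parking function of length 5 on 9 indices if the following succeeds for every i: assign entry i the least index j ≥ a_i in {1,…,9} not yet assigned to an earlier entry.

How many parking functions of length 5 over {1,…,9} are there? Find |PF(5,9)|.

Count = (9−5+1)·(9+1)^(5−1) = 5·10000 = 50000 (Pollak)
Check (3,6,2,6,9) → sorted (2,3,6,6,9): b_i ≤ 4+i ∀i, a PF.

50000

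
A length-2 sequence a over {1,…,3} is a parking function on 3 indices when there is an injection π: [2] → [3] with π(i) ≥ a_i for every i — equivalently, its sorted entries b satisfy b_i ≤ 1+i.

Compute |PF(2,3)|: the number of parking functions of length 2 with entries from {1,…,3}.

8

|PF| = (3−2+1)·(3+1)^(2−1) = 2·4 = 8 [KW]
One tuple (3,1) → sorted (1,3): b_i ≤ 1+i ∀i, a PF.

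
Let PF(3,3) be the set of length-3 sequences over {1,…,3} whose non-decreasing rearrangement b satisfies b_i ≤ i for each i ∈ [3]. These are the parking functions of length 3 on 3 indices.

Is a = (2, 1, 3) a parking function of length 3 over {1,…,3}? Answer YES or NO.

YES

Rearranged: b = (1, 2, 3).
  b_1=1 ≤ 1
  b_2=2 ≤ 2
  b_3=3 ≤ 3
All bounds hold ⇒ YES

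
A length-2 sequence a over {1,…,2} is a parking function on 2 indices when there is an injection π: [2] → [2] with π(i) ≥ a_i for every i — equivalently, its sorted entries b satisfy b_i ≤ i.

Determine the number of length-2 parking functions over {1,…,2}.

#PF = 1·3^1 = 1×3 = 3
Check (1,2) → sorted (1,2): b_i ≤ i ∀i, a PF.

3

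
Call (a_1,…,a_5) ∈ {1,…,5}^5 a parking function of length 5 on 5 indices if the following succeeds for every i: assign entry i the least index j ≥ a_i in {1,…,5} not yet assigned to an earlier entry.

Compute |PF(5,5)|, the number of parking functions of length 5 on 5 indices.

1296

|PF(5,5)| = (5−5+1)·(5+1)^(5−1) = 1×1296 = 1296 (Konheim–Weiss)
Check (1,2,1,4,1) → sorted (1,1,1,2,4): b_i ≤ i ∀i, a PF.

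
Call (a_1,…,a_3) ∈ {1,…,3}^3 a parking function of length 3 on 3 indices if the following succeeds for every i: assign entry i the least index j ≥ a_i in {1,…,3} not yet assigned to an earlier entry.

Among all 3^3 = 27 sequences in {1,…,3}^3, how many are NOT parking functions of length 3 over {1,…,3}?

11

|PF| = (4−3)·4^(3−1) = 1 · 16 = 16 (Pollak)
One tuple (3,2,3) → sorted (2,3,3): b_1=2>1, not a PF.
Total 27; non-PF = 27−16 = 11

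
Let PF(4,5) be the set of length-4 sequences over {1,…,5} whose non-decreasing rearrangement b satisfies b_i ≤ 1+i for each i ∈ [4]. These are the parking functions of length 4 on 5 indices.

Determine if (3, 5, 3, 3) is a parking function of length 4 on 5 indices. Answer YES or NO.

Sorted: b = (3, 3, 3, 5).
  b_1=3 > 2
  fails at i=1 ⇒ NO

NO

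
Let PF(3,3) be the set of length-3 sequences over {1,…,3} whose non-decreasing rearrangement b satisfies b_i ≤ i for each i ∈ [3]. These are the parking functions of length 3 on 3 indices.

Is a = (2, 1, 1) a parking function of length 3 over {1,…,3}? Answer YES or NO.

Rearranged: b = (1, 1, 2).
  b_1=1 ≤ 1
  b_2=1 ≤ 2
  b_3=2 ≤ 3
All bounds hold ⇒ YES

YES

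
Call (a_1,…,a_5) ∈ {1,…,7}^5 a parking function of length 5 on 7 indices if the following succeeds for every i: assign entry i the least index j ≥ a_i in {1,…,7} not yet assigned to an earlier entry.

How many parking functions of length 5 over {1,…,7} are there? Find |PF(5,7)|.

|PF| = (8−5)·8^(5−1) = 3×4096 = 12288 (Pollak)
E.g. (7,5,1,4,3) → sorted (1,3,4,5,7): b_i ≤ 2+i ∀i, a PF.

12288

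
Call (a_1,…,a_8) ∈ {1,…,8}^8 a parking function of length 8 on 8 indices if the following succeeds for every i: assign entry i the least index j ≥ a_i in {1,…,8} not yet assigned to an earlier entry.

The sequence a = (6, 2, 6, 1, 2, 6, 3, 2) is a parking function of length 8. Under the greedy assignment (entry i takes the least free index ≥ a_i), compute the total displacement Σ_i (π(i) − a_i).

Σπ = 36 ({1..8} each once); Σa = 6+2+6+1+2+6+3+2 = 28; disp = 36−28 = 8.

8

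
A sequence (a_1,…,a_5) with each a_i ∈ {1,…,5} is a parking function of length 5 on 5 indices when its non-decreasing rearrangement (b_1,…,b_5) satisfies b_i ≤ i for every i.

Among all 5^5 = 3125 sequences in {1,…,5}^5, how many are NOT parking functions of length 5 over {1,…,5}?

|PF| = (5+1−5)·(5+1)^{5−1} = 1·1296 = 1296 [KW]
Check (2,2,3,2,3) → sorted (2,2,2,3,3): b_1=2>1, not a PF.
5^5 − 1296 = 3125 − 1296 = 1829

1829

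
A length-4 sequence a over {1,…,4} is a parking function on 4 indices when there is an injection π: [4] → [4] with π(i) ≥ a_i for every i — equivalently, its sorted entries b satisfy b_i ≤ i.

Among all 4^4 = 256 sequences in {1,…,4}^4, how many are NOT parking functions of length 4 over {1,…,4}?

|PF(4,4)| = (5−4)·5^(4−1) = 1·125 = 125 (Konheim–Weiss)
Check (4,4,2,3) → sorted (2,3,4,4): b_1=2>1, not a PF.
Total 256; non-PF = 256−125 = 131

131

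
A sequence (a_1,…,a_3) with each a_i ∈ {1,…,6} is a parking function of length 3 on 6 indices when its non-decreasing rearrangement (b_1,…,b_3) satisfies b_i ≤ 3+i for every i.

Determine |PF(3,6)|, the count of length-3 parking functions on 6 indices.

196

Count = (7−3)·7^(3−1) = 4·49 = 196
Example (1,5,5) → sorted (1,5,5): b_i ≤ 3+i ∀i, a PF.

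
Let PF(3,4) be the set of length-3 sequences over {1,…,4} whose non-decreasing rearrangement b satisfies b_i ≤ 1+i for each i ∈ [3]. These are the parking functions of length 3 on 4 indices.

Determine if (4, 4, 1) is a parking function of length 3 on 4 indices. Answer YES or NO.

NO

Sorted: b = (1, 4, 4).
  b_1=1 ≤ 2
  b_2=4 > 3
  fails at i=2 ⇒ NO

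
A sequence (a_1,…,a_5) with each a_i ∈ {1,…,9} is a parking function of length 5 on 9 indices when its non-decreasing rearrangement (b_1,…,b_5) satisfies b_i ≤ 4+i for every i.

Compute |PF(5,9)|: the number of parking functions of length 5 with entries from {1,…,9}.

50000

|PF(5,9)| = (10−5)·10^(5−1) = 5·10000 = 50000 [KW]
Check (6,5,4,8,7) → sorted (4,5,6,7,8): b_i ≤ 4+i ∀i, a PF.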